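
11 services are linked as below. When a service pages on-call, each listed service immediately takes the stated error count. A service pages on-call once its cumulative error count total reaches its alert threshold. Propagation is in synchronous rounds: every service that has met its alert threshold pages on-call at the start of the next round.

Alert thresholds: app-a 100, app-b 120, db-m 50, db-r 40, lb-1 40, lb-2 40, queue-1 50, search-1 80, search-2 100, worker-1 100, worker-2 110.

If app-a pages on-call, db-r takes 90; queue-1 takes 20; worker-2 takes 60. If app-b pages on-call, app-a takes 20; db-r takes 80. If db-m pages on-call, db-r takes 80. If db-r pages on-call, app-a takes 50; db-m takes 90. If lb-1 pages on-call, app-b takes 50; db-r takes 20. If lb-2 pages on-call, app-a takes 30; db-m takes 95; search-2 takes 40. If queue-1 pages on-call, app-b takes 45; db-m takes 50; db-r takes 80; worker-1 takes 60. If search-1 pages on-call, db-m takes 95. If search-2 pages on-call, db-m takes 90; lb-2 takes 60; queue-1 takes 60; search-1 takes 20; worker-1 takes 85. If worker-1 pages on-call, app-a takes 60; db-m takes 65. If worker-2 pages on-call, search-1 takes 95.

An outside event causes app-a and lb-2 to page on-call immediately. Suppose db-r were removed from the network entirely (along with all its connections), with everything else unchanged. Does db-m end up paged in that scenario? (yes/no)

With db-r removed:
Round 1 — app-a, lb-2 page on-call (initial).
  db-m: +95 → 95 ≥ 50
  queue-1: +20 → 20 < 50
  search-2: +40 → 40 < 100
  worker-2: +60 → 60 < 110
Round 2 — db-m pages on-call.
No further pages.

yes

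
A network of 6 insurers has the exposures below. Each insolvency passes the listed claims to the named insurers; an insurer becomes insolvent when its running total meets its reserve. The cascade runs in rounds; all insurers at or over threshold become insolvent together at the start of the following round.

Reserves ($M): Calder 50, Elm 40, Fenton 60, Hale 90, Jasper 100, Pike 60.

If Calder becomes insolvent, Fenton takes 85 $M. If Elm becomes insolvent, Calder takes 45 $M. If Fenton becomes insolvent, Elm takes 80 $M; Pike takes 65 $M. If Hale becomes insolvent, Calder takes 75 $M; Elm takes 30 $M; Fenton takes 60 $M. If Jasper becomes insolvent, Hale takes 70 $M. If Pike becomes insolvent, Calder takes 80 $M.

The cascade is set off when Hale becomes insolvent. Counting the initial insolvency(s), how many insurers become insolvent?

Round 1 — Hale becomes insolvent (initial).
  Calder: +75 → 75 ≥ 50
  Elm: +30 → 30 < 40
  Fenton: +60 → 60 ≥ 60
Round 2 — Calder, Fenton become insolvent.
  Elm: +80 → 110 ≥ 40
  Pike: +65 → 65 ≥ 60
Round 3 — Elm, Pike become insolvent.
No further insolvencies.

5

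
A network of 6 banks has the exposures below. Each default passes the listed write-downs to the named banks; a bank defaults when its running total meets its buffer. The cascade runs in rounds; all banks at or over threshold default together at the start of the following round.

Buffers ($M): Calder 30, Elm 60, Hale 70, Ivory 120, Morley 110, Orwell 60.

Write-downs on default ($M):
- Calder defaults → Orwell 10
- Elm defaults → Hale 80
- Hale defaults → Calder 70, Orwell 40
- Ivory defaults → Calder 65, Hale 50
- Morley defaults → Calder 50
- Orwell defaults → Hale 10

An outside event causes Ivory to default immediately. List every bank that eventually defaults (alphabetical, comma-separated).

Calder, Ivory

Round 1 — Ivory defaults (initial).
  Calder: +65 → 65 ≥ 30
  Hale: +50 → 50 < 70
Round 2 — Calder defaults.
  Orwell: +10 → 10 < 60
No further defaults.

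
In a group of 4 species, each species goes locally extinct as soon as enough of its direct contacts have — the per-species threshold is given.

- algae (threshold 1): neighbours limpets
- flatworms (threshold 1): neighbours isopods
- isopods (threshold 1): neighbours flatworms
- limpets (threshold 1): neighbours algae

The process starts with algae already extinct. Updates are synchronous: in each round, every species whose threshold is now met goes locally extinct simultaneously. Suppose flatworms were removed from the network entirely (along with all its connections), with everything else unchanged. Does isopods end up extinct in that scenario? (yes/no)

With flatworms removed:
Round 1 — algae goes locally extinct (initial).
Round 2 — checking thresholds:
  limpets: 1 of 1 neighbours ≥ 1, goes locally extinct.
Round 3 — no new extinctions; cascade stops.

no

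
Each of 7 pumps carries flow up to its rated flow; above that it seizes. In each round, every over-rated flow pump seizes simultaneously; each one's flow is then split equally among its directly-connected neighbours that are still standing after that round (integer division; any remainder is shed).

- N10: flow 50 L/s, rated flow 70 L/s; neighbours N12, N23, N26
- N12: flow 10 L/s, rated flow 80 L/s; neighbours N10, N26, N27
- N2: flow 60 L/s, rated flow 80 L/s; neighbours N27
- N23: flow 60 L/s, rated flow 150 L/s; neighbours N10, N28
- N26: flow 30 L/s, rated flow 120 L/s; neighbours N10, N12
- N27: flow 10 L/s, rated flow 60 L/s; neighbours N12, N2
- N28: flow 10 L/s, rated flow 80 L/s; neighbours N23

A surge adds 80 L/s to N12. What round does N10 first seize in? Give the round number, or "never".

Round 1 — N12 at 90 > 80. N12 seizes.
  N12 sheds 90 L/s to N10, N26, N27: 30 each.
    N10: 50+30 = 80 > 70
    N26: 30+30 = 60 ≤ 120
    N27: 10+30 = 40 ≤ 60
Round 2 — N10 seizes.
  N10 sheds 80 L/s to N23, N26: 40 each.
    N23: 60+40 = 100 ≤ 150
    N26: 60+40 = 100 ≤ 120
No further seizures.

2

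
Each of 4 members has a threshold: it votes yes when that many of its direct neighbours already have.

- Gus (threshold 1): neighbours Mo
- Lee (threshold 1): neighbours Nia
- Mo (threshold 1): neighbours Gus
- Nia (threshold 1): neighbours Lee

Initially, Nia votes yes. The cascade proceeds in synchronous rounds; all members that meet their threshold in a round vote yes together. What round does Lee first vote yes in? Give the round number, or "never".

2

Round 1 — Nia votes yes (initial).
Round 2 — checking thresholds:
  Lee: 1 of 1 neighbours ≥ 1, votes yes.
Round 3 — no new yes votes; cascade stops.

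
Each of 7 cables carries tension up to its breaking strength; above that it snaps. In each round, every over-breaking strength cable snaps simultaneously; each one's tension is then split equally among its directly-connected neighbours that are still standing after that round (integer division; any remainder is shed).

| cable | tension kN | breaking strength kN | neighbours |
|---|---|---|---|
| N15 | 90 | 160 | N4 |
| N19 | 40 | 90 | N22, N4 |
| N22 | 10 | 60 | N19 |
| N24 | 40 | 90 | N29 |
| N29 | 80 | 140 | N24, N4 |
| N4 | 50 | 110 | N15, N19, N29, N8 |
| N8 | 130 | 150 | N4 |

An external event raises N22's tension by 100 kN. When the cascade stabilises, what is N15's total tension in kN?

156

Round 1 — N22 at 110 > 60. N22 snaps.
  N22 sheds 110 kN to N19: 110 each.
    N19: 40+110 = 150 > 90
Round 2 — N19 snaps.
  N19 sheds 150 kN to N4: 150 each.
    N4: 50+150 = 200 > 110
Round 3 — N4 snaps.
  N4 sheds 200 kN to N15, N29, N8: 66 each (2 lost).
    N15: 90+66 = 156 ≤ 160
    N29: 80+66 = 146 > 140
    N8: 130+66 = 196 > 150
Round 4 — N29, N8 snap.
  N29 sheds 146 kN to N24: 146 each.
    N24: 40+146 = 186 > 90
  N8 sheds 196 kN: no online neighbours, lost.
Round 5 — N24 snaps.
  N24 sheds 186 kN: no online neighbours, lost.
No further breaks.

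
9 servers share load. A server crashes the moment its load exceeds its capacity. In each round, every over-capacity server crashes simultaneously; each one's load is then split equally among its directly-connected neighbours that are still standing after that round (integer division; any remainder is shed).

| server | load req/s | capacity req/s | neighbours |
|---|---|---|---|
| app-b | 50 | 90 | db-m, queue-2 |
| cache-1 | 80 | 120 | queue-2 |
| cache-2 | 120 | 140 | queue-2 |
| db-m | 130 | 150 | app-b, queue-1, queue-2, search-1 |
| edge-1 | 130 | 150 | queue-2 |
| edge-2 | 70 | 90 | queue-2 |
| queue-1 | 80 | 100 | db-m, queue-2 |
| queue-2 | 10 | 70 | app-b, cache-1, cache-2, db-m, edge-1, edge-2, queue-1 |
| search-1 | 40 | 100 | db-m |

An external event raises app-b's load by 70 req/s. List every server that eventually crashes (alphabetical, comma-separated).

Round 1 — app-b at 120 > 90. app-b crashes.
  app-b sheds 120 req/s to db-m, queue-2: 60 each.
    db-m: 130+60 = 190 > 150
    queue-2: 10+60 = 70 ≤ 70
Round 2 — db-m crashes.
  db-m sheds 190 req/s to queue-1, queue-2, search-1: 63 each (1 lost).
    queue-1: 80+63 = 143 > 100
    queue-2: 70+63 = 133 > 70
    search-1: 40+63 = 103 > 100
Round 3 — queue-1, queue-2, search-1 crash.
  queue-1 sheds 143 req/s: no online neighbours, lost.
  queue-2 sheds 133 req/s to cache-1, cache-2, edge-1, edge-2: 33 each (1 lost).
    cache-1: 80+33 = 113 ≤ 120
    cache-2: 120+33 = 153 > 140
    edge-1: 130+33 = 163 > 150
    edge-2: 70+33 = 103 > 90
  search-1 sheds 103 req/s: no online neighbours, lost.
Round 4 — cache-2, edge-1, edge-2 crash.
  cache-2 sheds 153 req/s: no online neighbours, lost.
  edge-1 sheds 163 req/s: no online neighbours, lost.
  edge-2 sheds 103 req/s: no online neighbours, lost.
No further crashes.

app-b, cache-2, db-m, edge-1, edge-2, queue-1, queue-2, search-1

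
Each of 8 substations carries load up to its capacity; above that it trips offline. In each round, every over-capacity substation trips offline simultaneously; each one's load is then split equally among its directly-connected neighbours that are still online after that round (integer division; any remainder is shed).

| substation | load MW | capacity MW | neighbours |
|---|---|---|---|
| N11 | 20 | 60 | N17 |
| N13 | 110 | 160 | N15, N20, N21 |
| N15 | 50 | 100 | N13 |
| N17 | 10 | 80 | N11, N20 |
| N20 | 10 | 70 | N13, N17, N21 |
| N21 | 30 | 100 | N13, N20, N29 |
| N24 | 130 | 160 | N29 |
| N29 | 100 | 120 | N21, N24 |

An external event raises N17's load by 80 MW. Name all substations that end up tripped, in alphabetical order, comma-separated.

Round 1 — N17 at 90 > 80. N17 trips offline.
  N17 sheds 90 MW to N11, N20: 45 each.
    N11: 20+45 = 65 > 60
    N20: 10+45 = 55 ≤ 70
Round 2 — N11 trips offline.
  N11 sheds 65 MW: no online neighbours, lost.
No further trips.

N11, N17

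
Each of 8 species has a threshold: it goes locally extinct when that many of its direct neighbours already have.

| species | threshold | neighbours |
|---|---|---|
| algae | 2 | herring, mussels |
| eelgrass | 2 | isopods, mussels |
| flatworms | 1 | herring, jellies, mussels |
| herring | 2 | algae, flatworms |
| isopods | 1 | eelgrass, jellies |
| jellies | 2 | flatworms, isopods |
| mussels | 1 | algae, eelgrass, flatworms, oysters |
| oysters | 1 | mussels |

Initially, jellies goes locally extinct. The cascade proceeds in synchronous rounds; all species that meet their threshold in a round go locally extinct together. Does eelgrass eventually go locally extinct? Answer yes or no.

Round 1 — jellies goes locally extinct (initial).
Round 2 — checking thresholds:
  flatworms: 1 of 3 neighbours ≥ 1, goes locally extinct.
  isopods: 1 of 2 neighbours ≥ 1, goes locally extinct.
Round 3 — checking thresholds:
  eelgrass: 1 of 2 neighbours < 2, below threshold.
  herring: 1 of 2 neighbours < 2, below threshold.
  mussels: 1 of 4 neighbours ≥ 1, goes locally extinct.
Round 4 — checking thresholds:
  algae: 1 of 2 neighbours < 2, below threshold.
  eelgrass: 2 of 2 neighbours ≥ 2, goes locally extinct.
  herring: 1 of 2 neighbours < 2, below threshold.
  oysters: 1 of 1 neighbours ≥ 1, goes locally extinct.
Round 5 — no new extinctions; cascade stops.

yes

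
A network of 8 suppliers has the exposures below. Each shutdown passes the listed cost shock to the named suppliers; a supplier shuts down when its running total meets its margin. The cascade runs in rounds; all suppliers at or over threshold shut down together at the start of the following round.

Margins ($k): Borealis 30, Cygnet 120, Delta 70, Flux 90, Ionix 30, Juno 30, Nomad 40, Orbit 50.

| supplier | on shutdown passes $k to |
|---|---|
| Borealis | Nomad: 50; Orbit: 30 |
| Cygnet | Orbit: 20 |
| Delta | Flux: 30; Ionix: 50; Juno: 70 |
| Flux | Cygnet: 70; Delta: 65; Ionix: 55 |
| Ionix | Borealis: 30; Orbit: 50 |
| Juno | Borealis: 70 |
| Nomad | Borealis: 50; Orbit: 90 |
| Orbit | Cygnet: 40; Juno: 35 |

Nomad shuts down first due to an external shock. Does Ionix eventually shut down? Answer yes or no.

Round 1 — Nomad shuts down (initial).
  Borealis: +50 → 50 ≥ 30
  Orbit: +90 → 90 ≥ 50
Round 2 — Borealis, Orbit shut down.
  Cygnet: +40 → 40 < 120
  Juno: +35 → 35 ≥ 30
Round 3 — Juno shuts down.
No further shutdowns.

no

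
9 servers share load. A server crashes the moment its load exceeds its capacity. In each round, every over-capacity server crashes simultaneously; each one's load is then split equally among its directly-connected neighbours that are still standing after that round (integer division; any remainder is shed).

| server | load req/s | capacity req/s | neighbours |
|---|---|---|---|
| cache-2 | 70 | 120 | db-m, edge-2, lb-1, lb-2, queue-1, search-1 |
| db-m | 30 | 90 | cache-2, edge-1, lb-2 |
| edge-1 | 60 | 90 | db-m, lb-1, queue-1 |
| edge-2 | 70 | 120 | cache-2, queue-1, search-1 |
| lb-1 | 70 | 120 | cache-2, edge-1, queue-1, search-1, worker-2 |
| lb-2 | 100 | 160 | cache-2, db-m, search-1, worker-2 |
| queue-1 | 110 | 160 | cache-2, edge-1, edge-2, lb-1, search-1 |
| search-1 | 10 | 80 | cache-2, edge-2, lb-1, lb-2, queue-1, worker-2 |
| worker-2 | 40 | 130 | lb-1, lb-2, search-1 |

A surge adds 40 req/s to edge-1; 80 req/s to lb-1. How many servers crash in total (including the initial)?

9

Round 1 — edge-1 at 100 > 90; lb-1 at 150 > 120. edge-1, lb-1 crash.
  edge-1 sheds 100 req/s to db-m, queue-1: 50 each.
    db-m: 30+50 = 80 ≤ 90
    queue-1: 110+50 = 160 ≤ 160
  lb-1 sheds 150 req/s to cache-2, queue-1, search-1, worker-2: 37 each (2 lost).
    cache-2: 70+37 = 107 ≤ 120
    queue-1: 160+37 = 197 > 160
    search-1: 10+37 = 47 ≤ 80
    worker-2: 40+37 = 77 ≤ 130
Round 2 — queue-1 crashes.
  queue-1 sheds 197 req/s to cache-2, edge-2, search-1: 65 each (2 lost).
    cache-2: 107+65 = 172 > 120
    edge-2: 70+65 = 135 > 120
    search-1: 47+65 = 112 > 80
Round 3 — cache-2, edge-2, search-1 crash.
  cache-2 sheds 172 req/s to db-m, lb-2: 86 each.
    db-m: 80+86 = 166 > 90
    lb-2: 100+86 = 186 > 160
  edge-2 sheds 135 req/s: no online neighbours, lost.
  search-1 sheds 112 req/s to lb-2, worker-2: 56 each.
    lb-2: 186+56 = 242 > 160
    worker-2: 77+56 = 133 > 130
Round 4 — db-m, lb-2, worker-2 crash.
  db-m sheds 166 req/s: no online neighbours, lost.
  lb-2 sheds 242 req/s: no online neighbours, lost.
  worker-2 sheds 133 req/s: no online neighbours, lost.
No further crashes.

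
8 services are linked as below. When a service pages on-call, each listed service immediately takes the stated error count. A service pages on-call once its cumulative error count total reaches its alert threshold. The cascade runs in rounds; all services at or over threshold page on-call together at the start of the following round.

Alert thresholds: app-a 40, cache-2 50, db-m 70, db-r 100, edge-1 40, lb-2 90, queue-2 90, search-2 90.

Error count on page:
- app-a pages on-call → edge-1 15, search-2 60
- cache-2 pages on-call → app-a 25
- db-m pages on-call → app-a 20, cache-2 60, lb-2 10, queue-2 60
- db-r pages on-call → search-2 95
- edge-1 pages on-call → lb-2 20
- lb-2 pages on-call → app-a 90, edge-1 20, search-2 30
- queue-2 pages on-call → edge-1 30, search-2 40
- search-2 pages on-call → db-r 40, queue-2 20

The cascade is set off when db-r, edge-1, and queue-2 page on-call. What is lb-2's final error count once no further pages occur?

Round 1 — db-r, edge-1, queue-2 page on-call (initial).
  lb-2: +20 → 20 < 90
  search-2: +95+40 → 135 ≥ 90
Round 2 — search-2 pages on-call.
No further pages.

20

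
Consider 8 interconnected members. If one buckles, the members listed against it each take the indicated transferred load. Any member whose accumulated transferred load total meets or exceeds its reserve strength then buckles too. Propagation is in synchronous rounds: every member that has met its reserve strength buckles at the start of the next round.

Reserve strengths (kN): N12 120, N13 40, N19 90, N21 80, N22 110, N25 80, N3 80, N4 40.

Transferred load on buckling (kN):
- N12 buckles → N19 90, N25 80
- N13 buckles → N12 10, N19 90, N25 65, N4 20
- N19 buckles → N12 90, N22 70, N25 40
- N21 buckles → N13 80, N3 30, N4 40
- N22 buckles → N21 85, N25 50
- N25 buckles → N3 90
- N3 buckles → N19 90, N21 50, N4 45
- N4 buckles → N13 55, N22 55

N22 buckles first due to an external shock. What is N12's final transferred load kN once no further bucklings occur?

Round 1 — N22 buckles (initial).
  N21: +85 → 85 ≥ 80
  N25: +50 → 50 < 80
Round 2 — N21 buckles.
  N13: +80 → 80 ≥ 40
  N3: +30 → 30 < 80
  N4: +40 → 40 ≥ 40
Round 3 — N13, N4 buckle.
  N12: +10 → 10 < 120
  N19: +90 → 90 ≥ 90
  N25: +65 → 115 ≥ 80
Round 4 — N19, N25 buckle.
  N12: +90 → 100 < 120
  N3: +90 → 120 ≥ 80
Round 5 — N3 buckles.
No further bucklings.

100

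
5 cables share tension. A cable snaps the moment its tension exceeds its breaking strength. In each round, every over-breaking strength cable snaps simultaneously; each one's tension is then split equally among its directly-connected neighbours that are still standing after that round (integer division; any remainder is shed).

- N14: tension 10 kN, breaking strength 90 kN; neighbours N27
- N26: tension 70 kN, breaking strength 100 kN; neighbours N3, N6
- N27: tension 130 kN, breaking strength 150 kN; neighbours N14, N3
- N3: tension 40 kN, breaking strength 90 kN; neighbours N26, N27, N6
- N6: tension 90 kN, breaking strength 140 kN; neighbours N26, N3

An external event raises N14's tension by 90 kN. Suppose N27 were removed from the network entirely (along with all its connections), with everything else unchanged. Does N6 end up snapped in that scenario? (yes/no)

With N27 removed:
Round 1 — N14 at 100 > 90. N14 snaps.
  N14 sheds 100 kN: no online neighbours, lost.
No further breaks.

no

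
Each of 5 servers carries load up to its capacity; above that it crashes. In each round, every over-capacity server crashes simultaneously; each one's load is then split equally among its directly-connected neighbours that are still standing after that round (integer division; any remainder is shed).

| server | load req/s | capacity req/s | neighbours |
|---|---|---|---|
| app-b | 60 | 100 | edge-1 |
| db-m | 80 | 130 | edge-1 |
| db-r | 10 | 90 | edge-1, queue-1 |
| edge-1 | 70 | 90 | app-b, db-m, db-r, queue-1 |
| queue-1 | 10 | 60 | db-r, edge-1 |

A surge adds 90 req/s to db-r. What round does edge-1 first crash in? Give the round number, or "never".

Round 1 — db-r at 100 > 90. db-r crashes.
  db-r sheds 100 req/s to edge-1, queue-1: 50 each.
    edge-1: 70+50 = 120 > 90
    queue-1: 10+50 = 60 ≤ 60
Round 2 — edge-1 crashes.
  edge-1 sheds 120 req/s to app-b, db-m, queue-1: 40 each.
    app-b: 60+40 = 100 ≤ 100
    db-m: 80+40 = 120 ≤ 130
    queue-1: 60+40 = 100 > 60
Round 3 — queue-1 crashes.
  queue-1 sheds 100 req/s: no online neighbours, lost.
No further crashes.

2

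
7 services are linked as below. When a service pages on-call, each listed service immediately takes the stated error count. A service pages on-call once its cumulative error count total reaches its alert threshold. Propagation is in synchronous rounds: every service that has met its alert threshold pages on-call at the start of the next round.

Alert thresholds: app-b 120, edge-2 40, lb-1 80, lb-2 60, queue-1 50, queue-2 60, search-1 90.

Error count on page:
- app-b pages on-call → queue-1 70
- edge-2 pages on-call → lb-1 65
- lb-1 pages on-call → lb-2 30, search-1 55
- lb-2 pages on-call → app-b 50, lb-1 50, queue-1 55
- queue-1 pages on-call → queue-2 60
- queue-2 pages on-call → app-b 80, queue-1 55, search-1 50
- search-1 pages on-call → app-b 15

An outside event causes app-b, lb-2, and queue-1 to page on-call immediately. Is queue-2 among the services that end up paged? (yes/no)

Round 1 — app-b, lb-2, queue-1 page on-call (initial).
  lb-1: +50 → 50 < 80
  queue-2: +60 → 60 ≥ 60
Round 2 — queue-2 pages on-call.
  search-1: +50 → 50 < 90
No further pages.

yes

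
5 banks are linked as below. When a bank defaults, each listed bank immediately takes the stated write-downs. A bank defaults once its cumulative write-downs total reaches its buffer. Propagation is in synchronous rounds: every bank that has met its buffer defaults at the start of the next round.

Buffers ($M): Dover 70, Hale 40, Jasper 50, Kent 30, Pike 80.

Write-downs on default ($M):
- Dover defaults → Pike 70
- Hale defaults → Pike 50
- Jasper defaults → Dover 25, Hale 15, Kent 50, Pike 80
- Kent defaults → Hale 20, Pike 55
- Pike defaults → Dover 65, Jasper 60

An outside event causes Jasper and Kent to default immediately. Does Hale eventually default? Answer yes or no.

no

Round 1 — Jasper, Kent default (initial).
  Dover: +25 → 25 < 70
  Hale: +15+20 → 35 < 40
  Pike: +80+55 → 135 ≥ 80
Round 2 — Pike defaults.
  Dover: +65 → 90 ≥ 70
Round 3 — Dover defaults.
No further defaults.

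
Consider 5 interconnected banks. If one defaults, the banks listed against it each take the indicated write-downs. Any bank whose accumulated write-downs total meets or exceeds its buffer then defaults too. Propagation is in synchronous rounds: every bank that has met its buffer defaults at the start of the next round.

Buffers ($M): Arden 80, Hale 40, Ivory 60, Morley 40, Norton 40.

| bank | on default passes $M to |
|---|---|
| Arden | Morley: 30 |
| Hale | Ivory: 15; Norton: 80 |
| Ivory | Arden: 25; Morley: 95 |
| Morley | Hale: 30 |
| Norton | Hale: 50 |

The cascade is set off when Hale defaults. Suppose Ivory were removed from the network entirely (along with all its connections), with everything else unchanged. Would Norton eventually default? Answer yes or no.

With Ivory removed:
Round 1 — Hale defaults (initial).
  Norton: +80 → 80 ≥ 40
Round 2 — Norton defaults.
No further defaults.

yes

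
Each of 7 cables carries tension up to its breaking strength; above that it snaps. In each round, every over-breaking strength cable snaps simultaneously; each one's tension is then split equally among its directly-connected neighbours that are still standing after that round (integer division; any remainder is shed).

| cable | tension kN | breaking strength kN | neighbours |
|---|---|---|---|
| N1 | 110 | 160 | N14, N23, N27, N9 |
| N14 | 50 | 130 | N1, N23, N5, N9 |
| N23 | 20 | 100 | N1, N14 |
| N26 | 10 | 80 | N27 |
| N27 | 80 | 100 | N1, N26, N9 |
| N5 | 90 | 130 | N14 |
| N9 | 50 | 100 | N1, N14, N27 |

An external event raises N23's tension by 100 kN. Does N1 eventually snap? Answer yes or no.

yes

Round 1 — N23 at 120 > 100. N23 snaps.
  N23 sheds 120 kN to N1, N14: 60 each.
    N1: 110+60 = 170 > 160
    N14: 50+60 = 110 ≤ 130
Round 2 — N1 snaps.
  N1 sheds 170 kN to N14, N27, N9: 56 each (2 lost).
    N14: 110+56 = 166 > 130
    N27: 80+56 = 136 > 100
    N9: 50+56 = 106 > 100
Round 3 — N14, N27, N9 snap.
  N14 sheds 166 kN to N5: 166 each.
    N5: 90+166 = 256 > 130
  N27 sheds 136 kN to N26: 136 each.
    N26: 10+136 = 146 > 80
  N9 sheds 106 kN: no online neighbours, lost.
Round 4 — N26, N5 snap.
  N26 sheds 146 kN: no online neighbours, lost.
  N5 sheds 256 kN: no online neighbours, lost.
No further breaks.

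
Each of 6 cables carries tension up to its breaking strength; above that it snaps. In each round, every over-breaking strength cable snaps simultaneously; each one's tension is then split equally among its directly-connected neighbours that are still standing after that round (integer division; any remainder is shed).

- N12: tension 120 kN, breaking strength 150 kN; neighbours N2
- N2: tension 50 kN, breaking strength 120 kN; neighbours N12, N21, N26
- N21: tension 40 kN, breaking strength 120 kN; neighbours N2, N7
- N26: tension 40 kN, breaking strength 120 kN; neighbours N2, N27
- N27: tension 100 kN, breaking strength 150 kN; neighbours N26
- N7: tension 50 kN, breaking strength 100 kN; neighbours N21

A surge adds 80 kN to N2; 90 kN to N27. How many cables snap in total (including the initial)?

4

Round 1 — N2 at 130 > 120; N27 at 190 > 150. N2, N27 snap.
  N2 sheds 130 kN to N12, N21, N26: 43 each (1 lost).
    N12: 120+43 = 163 > 150
    N21: 40+43 = 83 ≤ 120
    N26: 40+43 = 83 ≤ 120
  N27 sheds 190 kN to N26: 190 each.
    N26: 83+190 = 273 > 120
Round 2 — N12, N26 snap.
  N12 sheds 163 kN: no online neighbours, lost.
  N26 sheds 273 kN: no online neighbours, lost.
No further breaks.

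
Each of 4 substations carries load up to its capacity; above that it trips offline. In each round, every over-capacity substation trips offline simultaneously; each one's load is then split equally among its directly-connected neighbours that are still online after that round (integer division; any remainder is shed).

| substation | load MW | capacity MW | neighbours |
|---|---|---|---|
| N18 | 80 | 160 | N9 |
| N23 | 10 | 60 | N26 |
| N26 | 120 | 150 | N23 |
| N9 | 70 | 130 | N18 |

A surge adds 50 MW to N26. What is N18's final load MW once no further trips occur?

80

Round 1 — N26 at 170 > 150. N26 trips offline.
  N26 sheds 170 MW to N23: 170 each.
    N23: 10+170 = 180 > 60
Round 2 — N23 trips offline.
  N23 sheds 180 MW: no online neighbours, lost.
No further trips.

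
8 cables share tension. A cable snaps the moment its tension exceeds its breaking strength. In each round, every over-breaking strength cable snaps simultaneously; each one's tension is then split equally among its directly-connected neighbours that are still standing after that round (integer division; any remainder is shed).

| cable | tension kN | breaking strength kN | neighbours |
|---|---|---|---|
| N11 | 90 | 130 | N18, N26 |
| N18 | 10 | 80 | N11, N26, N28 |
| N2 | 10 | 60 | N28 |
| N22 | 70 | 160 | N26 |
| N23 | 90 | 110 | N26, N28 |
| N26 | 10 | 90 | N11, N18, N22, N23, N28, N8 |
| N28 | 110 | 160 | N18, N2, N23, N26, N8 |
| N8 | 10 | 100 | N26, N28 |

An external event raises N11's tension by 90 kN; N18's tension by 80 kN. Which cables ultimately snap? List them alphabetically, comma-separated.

N11, N18, N2, N23, N26, N28, N8

Round 1 — N11 at 180 > 130; N18 at 90 > 80. N11, N18 snap.
  N11 sheds 180 kN to N26: 180 each.
    N26: 10+180 = 190 > 90
  N18 sheds 90 kN to N26, N28: 45 each.
    N26: 190+45 = 235 > 90
    N28: 110+45 = 155 ≤ 160
Round 2 — N26 snaps.
  N26 sheds 235 kN to N22, N23, N28, N8: 58 each (3 lost).
    N22: 70+58 = 128 ≤ 160
    N23: 90+58 = 148 > 110
    N28: 155+58 = 213 > 160
    N8: 10+58 = 68 ≤ 100
Round 3 — N23, N28 snap.
  N23 sheds 148 kN: no online neighbours, lost.
  N28 sheds 213 kN to N2, N8: 106 each (1 lost).
    N2: 10+106 = 116 > 60
    N8: 68+106 = 174 > 100
Round 4 — N2, N8 snap.
  N2 sheds 116 kN: no online neighbours, lost.
  N8 sheds 174 kN: no online neighbours, lost.
No further breaks.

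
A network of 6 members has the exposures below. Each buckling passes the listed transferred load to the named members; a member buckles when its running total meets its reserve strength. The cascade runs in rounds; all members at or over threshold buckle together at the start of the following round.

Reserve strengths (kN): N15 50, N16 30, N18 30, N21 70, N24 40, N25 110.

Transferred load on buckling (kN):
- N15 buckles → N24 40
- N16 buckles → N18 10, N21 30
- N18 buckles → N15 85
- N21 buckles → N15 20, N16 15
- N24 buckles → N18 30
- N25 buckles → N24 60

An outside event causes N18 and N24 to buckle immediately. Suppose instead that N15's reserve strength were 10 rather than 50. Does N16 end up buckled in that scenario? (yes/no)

no

With N15's reserve strength at 10:
Round 1 — N18, N24 buckle (initial).
  N15: +85 → 85 ≥ 10
Round 2 — N15 buckles.
No further bucklings.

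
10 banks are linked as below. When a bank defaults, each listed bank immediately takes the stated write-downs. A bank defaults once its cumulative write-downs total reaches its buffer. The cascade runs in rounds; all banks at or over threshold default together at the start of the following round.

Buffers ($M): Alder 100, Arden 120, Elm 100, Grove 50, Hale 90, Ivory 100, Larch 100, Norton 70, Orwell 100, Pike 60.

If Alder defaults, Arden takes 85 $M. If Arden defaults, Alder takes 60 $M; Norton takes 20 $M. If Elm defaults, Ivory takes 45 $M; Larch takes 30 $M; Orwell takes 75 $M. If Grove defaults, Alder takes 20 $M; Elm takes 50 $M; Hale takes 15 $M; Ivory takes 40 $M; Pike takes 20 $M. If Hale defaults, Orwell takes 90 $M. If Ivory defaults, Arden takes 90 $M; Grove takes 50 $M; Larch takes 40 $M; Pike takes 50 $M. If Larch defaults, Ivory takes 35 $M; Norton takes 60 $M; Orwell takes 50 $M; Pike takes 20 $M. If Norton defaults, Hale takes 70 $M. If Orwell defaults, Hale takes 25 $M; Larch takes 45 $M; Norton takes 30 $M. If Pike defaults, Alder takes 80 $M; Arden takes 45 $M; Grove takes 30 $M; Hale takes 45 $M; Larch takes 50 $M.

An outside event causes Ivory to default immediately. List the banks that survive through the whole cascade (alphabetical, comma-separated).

Round 1 — Ivory defaults (initial).
  Arden: +90 → 90 < 120
  Grove: +50 → 50 ≥ 50
  Larch: +40 → 40 < 100
  Pike: +50 → 50 < 60
Round 2 — Grove defaults.
  Alder: +20 → 20 < 100
  Elm: +50 → 50 < 100
  Hale: +15 → 15 < 90
  Pike: +20 → 70 ≥ 60
Round 3 — Pike defaults.
  Alder: +80 → 100 ≥ 100
  Arden: +45 → 135 ≥ 120
  Hale: +45 → 60 < 90
  Larch: +50 → 90 < 100
Round 4 — Alder, Arden default.
  Norton: +20 → 20 < 70
No further defaults.

Elm, Hale, Larch, Norton, Orwell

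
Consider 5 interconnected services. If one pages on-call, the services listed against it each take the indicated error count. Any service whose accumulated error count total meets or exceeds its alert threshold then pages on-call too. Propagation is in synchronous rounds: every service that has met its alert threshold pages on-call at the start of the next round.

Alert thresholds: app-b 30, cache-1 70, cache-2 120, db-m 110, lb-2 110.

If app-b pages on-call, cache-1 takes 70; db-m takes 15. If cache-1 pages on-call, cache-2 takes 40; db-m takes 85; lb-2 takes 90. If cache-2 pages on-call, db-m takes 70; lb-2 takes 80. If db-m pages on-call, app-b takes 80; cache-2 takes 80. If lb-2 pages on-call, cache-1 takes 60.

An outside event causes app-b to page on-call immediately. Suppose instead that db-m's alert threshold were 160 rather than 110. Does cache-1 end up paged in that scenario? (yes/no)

yes

With db-m's alert threshold at 160:
Round 1 — app-b pages on-call (initial).
  cache-1: +70 → 70 ≥ 70
  db-m: +15 → 15 < 160
Round 2 — cache-1 pages on-call.
  cache-2: +40 → 40 < 120
  db-m: +85 → 100 < 160
  lb-2: +90 → 90 < 110
No further pages.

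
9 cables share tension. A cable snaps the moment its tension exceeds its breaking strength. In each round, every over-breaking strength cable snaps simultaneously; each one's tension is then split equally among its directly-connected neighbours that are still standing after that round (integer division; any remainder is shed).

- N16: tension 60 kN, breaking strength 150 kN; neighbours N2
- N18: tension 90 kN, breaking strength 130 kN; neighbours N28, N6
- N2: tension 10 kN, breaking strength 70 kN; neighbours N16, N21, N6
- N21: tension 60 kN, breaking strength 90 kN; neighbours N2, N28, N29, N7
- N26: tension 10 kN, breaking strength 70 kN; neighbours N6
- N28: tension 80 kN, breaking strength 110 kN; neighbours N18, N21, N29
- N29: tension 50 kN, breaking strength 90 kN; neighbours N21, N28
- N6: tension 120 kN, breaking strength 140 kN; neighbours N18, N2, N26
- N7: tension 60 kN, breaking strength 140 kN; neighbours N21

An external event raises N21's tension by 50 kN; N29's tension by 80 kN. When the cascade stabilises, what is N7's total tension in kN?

96

Round 1 — N21 at 110 > 90; N29 at 130 > 90. N21, N29 snap.
  N21 sheds 110 kN to N2, N28, N7: 36 each (2 lost).
    N2: 10+36 = 46 ≤ 70
    N28: 80+36 = 116 > 110
    N7: 60+36 = 96 ≤ 140
  N29 sheds 130 kN to N28: 130 each.
    N28: 116+130 = 246 > 110
Round 2 — N28 snaps.
  N28 sheds 246 kN to N18: 246 each.
    N18: 90+246 = 336 > 130
Round 3 — N18 snaps.
  N18 sheds 336 kN to N6: 336 each.
    N6: 120+336 = 456 > 140
Round 4 — N6 snaps.
  N6 sheds 456 kN to N2, N26: 228 each.
    N2: 46+228 = 274 > 70
    N26: 10+228 = 238 > 70
Round 5 — N2, N26 snap.
  N2 sheds 274 kN to N16: 274 each.
    N16: 60+274 = 334 > 150
  N26 sheds 238 kN: no online neighbours, lost.
Round 6 — N16 snaps.
  N16 sheds 334 kN: no online neighbours, lost.
No further breaks.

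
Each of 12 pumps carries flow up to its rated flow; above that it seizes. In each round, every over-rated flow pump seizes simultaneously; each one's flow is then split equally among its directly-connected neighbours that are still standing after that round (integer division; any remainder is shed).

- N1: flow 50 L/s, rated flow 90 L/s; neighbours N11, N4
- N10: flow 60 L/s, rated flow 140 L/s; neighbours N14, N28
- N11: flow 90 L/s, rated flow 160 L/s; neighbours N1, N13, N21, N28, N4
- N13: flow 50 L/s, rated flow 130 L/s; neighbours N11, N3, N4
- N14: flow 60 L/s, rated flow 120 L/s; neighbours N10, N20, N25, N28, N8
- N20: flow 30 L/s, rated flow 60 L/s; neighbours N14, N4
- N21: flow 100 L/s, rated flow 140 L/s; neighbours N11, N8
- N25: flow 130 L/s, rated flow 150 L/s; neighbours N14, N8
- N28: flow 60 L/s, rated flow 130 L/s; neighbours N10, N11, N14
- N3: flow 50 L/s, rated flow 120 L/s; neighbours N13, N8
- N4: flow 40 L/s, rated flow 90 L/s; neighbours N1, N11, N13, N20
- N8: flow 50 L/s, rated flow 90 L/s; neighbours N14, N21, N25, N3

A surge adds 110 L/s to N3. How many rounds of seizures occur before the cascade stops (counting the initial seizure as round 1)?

5

Round 1 — N3 at 160 > 120. N3 seizes.
  N3 sheds 160 L/s to N13, N8: 80 each.
    N13: 50+80 = 130 ≤ 130
    N8: 50+80 = 130 > 90
Round 2 — N8 seizes.
  N8 sheds 130 L/s to N14, N21, N25: 43 each (1 lost).
    N14: 60+43 = 103 ≤ 120
    N21: 100+43 = 143 > 140
    N25: 130+43 = 173 > 150
Round 3 — N21, N25 seize.
  N21 sheds 143 L/s to N11: 143 each.
    N11: 90+143 = 233 > 160
  N25 sheds 173 L/s to N14: 173 each.
    N14: 103+173 = 276 > 120
Round 4 — N11, N14 seize.
  N11 sheds 233 L/s to N1, N13, N28, N4: 58 each (1 lost).
    N1: 50+58 = 108 > 90
    N13: 130+58 = 188 > 130
    N28: 60+58 = 118 ≤ 130
    N4: 40+58 = 98 > 90
  N14 sheds 276 L/s to N10, N20, N28: 92 each.
    N10: 60+92 = 152 > 140
    N20: 30+92 = 122 > 60
    N28: 118+92 = 210 > 130
Round 5 — N1, N10, N13, N20, N28, N4 seize.
  N1 sheds 108 L/s: no online neighbours, lost.
  N10 sheds 152 L/s: no online neighbours, lost.
  N13 sheds 188 L/s: no online neighbours, lost.
  N20 sheds 122 L/s: no online neighbours, lost.
  N28 sheds 210 L/s: no online neighbours, lost.
  N4 sheds 98 L/s: no online neighbours, lost.
No further seizures.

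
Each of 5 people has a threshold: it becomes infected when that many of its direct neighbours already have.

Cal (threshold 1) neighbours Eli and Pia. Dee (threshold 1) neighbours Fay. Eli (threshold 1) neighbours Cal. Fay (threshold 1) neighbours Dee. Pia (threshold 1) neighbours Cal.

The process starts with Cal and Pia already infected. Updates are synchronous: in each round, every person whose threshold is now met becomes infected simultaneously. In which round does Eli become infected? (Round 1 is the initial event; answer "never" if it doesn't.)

2

Round 1 — Cal, Pia become infected (initial).
Round 2 — checking thresholds:
  Eli: 1 of 1 neighbours ≥ 1, becomes infected.
Round 3 — no new infections; cascade stops.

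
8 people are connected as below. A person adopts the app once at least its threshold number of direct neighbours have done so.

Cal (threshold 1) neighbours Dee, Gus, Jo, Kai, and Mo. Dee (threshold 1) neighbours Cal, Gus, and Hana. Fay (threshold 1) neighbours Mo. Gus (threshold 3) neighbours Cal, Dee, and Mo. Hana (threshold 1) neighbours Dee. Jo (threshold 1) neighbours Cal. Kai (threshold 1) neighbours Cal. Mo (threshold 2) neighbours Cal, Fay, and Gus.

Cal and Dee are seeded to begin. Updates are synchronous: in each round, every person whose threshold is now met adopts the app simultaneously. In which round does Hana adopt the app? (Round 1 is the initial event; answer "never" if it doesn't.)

2

Round 1 — Cal, Dee adopt the app (initial).
Round 2 — checking thresholds:
  Gus: 2 of 3 neighbours < 3, not yet.
  Hana: 1 of 1 neighbours ≥ 1, adopts the app.
  Jo: 1 of 1 neighbours ≥ 1, adopts the app.
  Kai: 1 of 1 neighbours ≥ 1, adopts the app.
  Mo: 1 of 3 neighbours < 2, not yet.
Round 3 — no new adoptions; cascade stops.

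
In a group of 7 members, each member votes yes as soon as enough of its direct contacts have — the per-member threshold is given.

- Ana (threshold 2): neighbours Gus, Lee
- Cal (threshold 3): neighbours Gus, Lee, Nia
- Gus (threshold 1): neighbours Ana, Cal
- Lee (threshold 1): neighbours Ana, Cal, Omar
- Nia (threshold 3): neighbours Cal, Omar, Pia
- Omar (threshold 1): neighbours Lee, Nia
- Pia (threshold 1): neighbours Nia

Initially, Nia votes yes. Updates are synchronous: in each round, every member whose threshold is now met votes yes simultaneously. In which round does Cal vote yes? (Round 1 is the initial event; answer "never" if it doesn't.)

never

Round 1 — Nia votes yes (initial).
Round 2 — checking thresholds:
  Cal: 1 of 3 neighbours < 3, not yet.
  Omar: 1 of 2 neighbours ≥ 1, votes yes.
  Pia: 1 of 1 neighbours ≥ 1, votes yes.
Round 3 — checking thresholds:
  Cal: 1 of 3 neighbours < 3, not yet.
  Lee: 1 of 3 neighbours ≥ 1, votes yes.
Round 4 — no new yes votes; cascade stops.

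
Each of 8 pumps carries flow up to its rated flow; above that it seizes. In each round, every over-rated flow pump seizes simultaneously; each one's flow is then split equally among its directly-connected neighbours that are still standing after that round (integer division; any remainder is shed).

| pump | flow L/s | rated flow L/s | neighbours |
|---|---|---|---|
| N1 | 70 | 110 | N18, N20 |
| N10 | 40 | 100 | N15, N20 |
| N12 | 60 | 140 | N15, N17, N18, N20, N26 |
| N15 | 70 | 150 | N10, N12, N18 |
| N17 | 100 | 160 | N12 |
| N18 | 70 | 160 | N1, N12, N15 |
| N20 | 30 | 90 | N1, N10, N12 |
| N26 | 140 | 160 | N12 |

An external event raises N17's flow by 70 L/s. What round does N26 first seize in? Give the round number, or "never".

Round 1 — N17 at 170 > 160. N17 seizes.
  N17 sheds 170 L/s to N12: 170 each.
    N12: 60+170 = 230 > 140
Round 2 — N12 seizes.
  N12 sheds 230 L/s to N15, N18, N20, N26: 57 each (2 lost).
    N15: 70+57 = 127 ≤ 150
    N18: 70+57 = 127 ≤ 160
    N20: 30+57 = 87 ≤ 90
    N26: 140+57 = 197 > 160
Round 3 — N26 seizes.
  N26 sheds 197 L/s: no online neighbours, lost.
No further seizures.

3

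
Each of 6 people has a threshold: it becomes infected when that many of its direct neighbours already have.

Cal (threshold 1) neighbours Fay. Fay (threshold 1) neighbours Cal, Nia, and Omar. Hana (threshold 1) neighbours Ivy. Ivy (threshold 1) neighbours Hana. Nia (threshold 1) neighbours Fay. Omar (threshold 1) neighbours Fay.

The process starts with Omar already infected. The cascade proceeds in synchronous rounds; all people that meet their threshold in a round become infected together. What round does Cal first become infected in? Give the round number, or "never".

Round 1 — Omar becomes infected (initial).
Round 2 — checking thresholds:
  Fay: 1 of 3 neighbours ≥ 1, becomes infected.
Round 3 — checking thresholds:
  Cal: 1 of 1 neighbours ≥ 1, becomes infected.
  Nia: 1 of 1 neighbours ≥ 1, becomes infected.
Round 4 — no new infections; cascade stops.

3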